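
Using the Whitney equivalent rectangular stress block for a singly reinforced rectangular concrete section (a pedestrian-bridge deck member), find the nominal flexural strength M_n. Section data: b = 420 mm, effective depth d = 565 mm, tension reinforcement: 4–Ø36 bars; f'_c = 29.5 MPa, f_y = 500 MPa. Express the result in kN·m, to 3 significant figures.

A_s = 4 × 1018 = 4072 mm².
T = A_s f_y = 4072 × 500 = 2036000 N = 2036 kN.
From C = T: a = T/(0.85 f'_c b) = 2036000/(0.85 × 29.5 × 420) = 193.32 mm.
M_n = T(d − a/2) = 2036 kN × (565 − 96.66) mm = 953.54 kN·m.

M_n ≈ 954 kN·m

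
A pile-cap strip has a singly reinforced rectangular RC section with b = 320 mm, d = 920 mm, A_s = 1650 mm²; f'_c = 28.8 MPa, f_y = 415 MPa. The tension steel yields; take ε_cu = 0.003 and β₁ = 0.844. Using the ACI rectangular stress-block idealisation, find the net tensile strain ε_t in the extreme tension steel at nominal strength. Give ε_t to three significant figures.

ε_t ≈ 0.0236

a = A_s f_y/(0.85 f'_c b) = 87.41 mm.
β₁ = 0.844, so c = a/β₁ = 87.41/0.844 = 103.57 mm.
From the linear strain diagram with ε_cu = 0.003: ε_t = 0.003 (d − c)/c = 0.003 × (920 − 103.57)/103.57 = 0.0236.
Since ε_t ≥ 0.005, the section is tension-controlled.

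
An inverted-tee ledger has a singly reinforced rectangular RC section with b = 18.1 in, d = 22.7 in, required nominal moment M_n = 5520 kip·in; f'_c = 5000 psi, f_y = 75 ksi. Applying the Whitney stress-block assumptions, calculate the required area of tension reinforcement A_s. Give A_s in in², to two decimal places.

A_s ≈ 3.51 in²

From M_n = 0.85 f'_c a b (d − a/2):
a = d − √(d² − 2M_n/(0.85 f'_c b)) = 22.7 − √(22.7² − 2 × 5520/(0.85 × 5 × 18.1)) = 3.419 in.
A_s = 0.85 f'_c a b / f_y = 0.85 × 5 × 3.419 × 18.1 / 75 = 3.507 in².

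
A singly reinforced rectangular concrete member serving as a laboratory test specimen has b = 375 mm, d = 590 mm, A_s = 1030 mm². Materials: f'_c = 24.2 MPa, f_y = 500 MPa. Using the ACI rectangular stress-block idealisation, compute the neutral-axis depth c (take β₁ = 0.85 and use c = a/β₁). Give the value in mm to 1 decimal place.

T = A_s f_y = 1030 × 500 = 515000 N = 515 kN.
Setting C = 0.85 f'_c a b equal to T: a = 515000/(0.85 × 24.2 × 375) = 66.764 mm.
With β₁ = 0.85, c = a/β₁ = 66.764/0.85 = 78.5 mm.

c ≈ 78.5 mm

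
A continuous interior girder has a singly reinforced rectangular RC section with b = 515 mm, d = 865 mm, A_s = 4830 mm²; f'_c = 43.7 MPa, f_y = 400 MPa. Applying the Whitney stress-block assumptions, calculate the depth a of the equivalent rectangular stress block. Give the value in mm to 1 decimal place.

T = A_s f_y = 4830 × 400 = 1932000 N = 1932 kN.
Setting C = 0.85 f'_c a b equal to T: a = 1932000/(0.85 × 43.7 × 515) = 101.0 mm.

a ≈ 101.0 mm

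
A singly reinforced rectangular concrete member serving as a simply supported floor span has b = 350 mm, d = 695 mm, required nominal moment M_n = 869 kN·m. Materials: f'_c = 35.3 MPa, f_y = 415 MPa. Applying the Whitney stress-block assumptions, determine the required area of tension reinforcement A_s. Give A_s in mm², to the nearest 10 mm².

With M_n = 0.85 f'_c a b (d − a/2), solve the quadratic for a:
a = d − √(d² − 2M_n/(0.85 f'_c b)) = 695 − √(695² − 2 × 869×10⁶/(0.85 × 35.3 × 350)) = 131.50 mm.
A_s = 0.85 f'_c a b / f_y = 0.85 × 35.3 × 131.50 × 350 / 415 = 3327.7 mm².

A_s ≈ 3330 mm²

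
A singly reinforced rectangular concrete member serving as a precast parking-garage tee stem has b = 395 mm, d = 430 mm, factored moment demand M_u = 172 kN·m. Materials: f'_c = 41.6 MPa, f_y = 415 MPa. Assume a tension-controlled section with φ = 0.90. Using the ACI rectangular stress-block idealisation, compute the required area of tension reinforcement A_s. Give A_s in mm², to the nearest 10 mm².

A_s ≈ 1110 mm²

M_n = M_u/φ = 172/0.90 = 191.111 kN·m.
With M_n = 0.85 f'_c a b (d − a/2), solve the quadratic for a:
a = d − √(d² − 2M_n/(0.85 f'_c b)) = 430 − √(430² − 2 × 191.111×10⁶/(0.85 × 41.6 × 395)) = 33.09 mm.
A_s = 0.85 f'_c a b / f_y = 0.85 × 41.6 × 33.09 × 395 / 415 = 1113.7 mm².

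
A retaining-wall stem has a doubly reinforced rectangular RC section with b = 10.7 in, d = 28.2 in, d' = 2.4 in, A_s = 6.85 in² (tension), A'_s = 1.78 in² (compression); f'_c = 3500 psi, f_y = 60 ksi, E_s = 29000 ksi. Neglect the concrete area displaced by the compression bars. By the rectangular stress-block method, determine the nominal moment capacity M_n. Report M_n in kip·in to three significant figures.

M_n ≈ 9880 kip·in

Assume both steels yield.
a = (A_s − A'_s) f_y/(0.85 f'_c b) = (6.85 − 1.78) × 60/(0.85 × 3.5 × 10.7) = 9.556 in.
c = a/β₁ = 9.556/0.85 = 11.242 in; ε'_s = 0.003(c − d')/c = 0.0024 ≥ ε_y = 0.0021, so the compression steel yields.
M_n = (A_s − A'_s) f_y (d − a/2) + A'_s f_y (d − d') = 304.2 × (28.2 − 4.778) + 106.8 × (28.2 − 2.4) = 7125.0 + 2755.4 = 9880.4 kip·in.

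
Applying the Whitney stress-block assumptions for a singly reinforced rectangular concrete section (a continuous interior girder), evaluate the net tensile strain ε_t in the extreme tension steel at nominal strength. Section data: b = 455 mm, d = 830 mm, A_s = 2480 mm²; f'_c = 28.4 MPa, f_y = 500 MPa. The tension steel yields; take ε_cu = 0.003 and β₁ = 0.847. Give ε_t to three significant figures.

ε_t ≈ 0.0157

a = A_s f_y/(0.85 f'_c b) = 112.89 mm.
β₁ = 0.847, so c = a/β₁ = 112.89/0.847 = 133.28 mm.
From the linear strain diagram with ε_cu = 0.003: ε_t = 0.003 (d − c)/c = 0.003 × (830 − 133.28)/133.28 = 0.0157.
Since ε_t ≥ 0.005, the section is tension-controlled.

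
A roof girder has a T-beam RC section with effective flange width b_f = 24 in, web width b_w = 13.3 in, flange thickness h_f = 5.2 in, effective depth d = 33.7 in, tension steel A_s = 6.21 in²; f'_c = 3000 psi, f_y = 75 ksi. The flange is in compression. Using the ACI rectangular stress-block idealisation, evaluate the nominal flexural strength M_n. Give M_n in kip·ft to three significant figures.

Tension: T = A_s f_y = 6.21 × 75 = 465.75 kips.
Try a within the flange: a = T/(0.85 f'_c b_f) = 465.75/(0.85 × 3 × 24) = 7.610 in.
a = 7.610 > h_f = 5.2 in: the block extends into the web. Split into flange-overhang and web parts.
C_f = 0.85 f'_c (b_f − b_w) h_f = 0.85 × 3 × (24 − 13.3) × 5.2 = 141.9 kips.
Remaining web compression depth: a_w = (T − C_f)/(0.85 f'_c b_w) = (465.75 − 141.9)/(0.85 × 3 × 13.3) = 9.549 in.
M_n = C_f(d − h_f/2) + (T − C_f)(d − a_w/2) = 141.9 × (33.7 − 2.6) + 323.85 × (33.7 − 4.7745) = 4413.1 + 9367.5 = 13780.6 kip·in.
M_n = 13780.6/12 = 1148.38 kip·ft.

M_n ≈ 1150 kip·ft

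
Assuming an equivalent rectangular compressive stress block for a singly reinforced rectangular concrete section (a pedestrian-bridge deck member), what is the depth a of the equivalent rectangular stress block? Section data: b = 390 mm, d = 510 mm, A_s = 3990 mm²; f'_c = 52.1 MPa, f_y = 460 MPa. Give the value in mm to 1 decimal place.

a ≈ 106.3 mm

T = A_s f_y = 3990 × 460 = 1835400 N = 1835.4 kN.
Setting C = 0.85 f'_c a b equal to T: a = 1835400/(0.85 × 52.1 × 390) = 106.3 mm.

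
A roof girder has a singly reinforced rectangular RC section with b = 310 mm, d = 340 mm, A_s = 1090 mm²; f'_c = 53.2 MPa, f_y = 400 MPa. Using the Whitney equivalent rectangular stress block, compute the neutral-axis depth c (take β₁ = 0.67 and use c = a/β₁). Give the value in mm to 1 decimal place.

c ≈ 46.4 mm

T = A_s f_y = 1090 × 400 = 436000 N = 436 kN.
Setting C = 0.85 f'_c a b equal to T: a = 436000/(0.85 × 53.2 × 310) = 31.102 mm.
With β₁ = 0.67, c = a/β₁ = 31.102/0.67 = 46.4 mm.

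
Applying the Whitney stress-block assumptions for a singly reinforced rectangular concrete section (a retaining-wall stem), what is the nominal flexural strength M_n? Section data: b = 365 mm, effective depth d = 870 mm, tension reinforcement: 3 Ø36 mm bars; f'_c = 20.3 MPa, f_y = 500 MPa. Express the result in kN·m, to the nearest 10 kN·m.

A_s = 3 × 1018 = 3054 mm².
T = A_s f_y = 3054 × 500 = 1527000 N = 1527 kN.
From C = T: a = T/(0.85 f'_c b) = 1527000/(0.85 × 20.3 × 365) = 242.46 mm.
M_n = T(d − a/2) = 1527 kN × (870 − 121.23) mm = 1143.37 kN·m.

M_n ≈ 1140 kN·m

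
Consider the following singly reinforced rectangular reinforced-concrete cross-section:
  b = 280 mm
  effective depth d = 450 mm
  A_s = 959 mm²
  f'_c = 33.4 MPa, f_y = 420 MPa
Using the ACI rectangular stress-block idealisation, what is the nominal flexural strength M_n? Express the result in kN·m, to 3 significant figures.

M_n ≈ 171 kN·m

T = A_s f_y = 959 × 420 = 402780 N = 402.78 kN.
From C = T: a = T/(0.85 f'_c b) = 402780/(0.85 × 33.4 × 280) = 50.67 mm.
M_n = T(d − a/2) = 402.78 kN × (450 − 25.335) mm = 171.05 kN·m.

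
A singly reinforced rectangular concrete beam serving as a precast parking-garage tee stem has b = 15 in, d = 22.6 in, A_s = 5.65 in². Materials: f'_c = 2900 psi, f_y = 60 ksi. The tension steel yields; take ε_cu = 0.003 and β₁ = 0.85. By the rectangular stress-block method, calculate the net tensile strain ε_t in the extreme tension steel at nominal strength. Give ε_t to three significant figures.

a = A_s f_y/(0.85 f'_c b) = 9.168 in.
β₁ = 0.85, so c = a/β₁ = 9.168/0.85 = 10.786 in.
From the linear strain diagram with ε_cu = 0.003: ε_t = 0.003 (d − c)/c = 0.003 × (22.6 − 10.786)/10.786 = 0.00329.
ε_t < 0.004 — the section is over-reinforced for flexure under ACI limits.

ε_t ≈ 0.00329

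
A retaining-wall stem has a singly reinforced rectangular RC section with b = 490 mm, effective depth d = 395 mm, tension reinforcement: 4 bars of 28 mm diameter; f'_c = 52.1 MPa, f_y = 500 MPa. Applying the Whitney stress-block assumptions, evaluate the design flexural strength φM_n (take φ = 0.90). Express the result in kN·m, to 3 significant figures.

A_s = 4 × 616 = 2464 mm².
T = A_s f_y = 2464 × 500 = 1232000 N = 1232 kN.
From C = T: a = T/(0.85 f'_c b) = 1232000/(0.85 × 52.1 × 490) = 56.78 mm.
M_n = T(d − a/2) = 1232 kN × (395 − 28.39) mm = 451.66 kN·m.
φM_n = 0.90 × 451.66 = 406.49 kN·m.

φM_n ≈ 406 kN·m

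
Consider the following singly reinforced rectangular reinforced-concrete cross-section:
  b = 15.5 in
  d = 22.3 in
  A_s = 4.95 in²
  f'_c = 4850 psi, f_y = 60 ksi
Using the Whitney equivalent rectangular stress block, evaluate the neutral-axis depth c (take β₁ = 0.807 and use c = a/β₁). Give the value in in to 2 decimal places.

c ≈ 5.76 in

T = A_s f_y = 4.95 × 60 = 297 kips.
a = T/(0.85 f'_c b) = 297/(0.85 × 4.85 × 15.5) = 4.6480 in.
With β₁ = 0.807, c = a/β₁ = 4.6480/0.807 = 5.76 in.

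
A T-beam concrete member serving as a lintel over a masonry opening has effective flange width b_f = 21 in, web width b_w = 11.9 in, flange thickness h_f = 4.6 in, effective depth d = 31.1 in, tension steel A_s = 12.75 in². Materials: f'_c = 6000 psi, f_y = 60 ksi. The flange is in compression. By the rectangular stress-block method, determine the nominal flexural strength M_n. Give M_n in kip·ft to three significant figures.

Tension: T = A_s f_y = 12.75 × 60 = 765 kips.
Try a within the flange: a = T/(0.85 f'_c b_f) = 765/(0.85 × 6 × 21) = 7.143 in.
a = 7.143 > h_f = 4.6 in: the block extends into the web. Split into flange-overhang and web parts.
C_f = 0.85 f'_c (b_f − b_w) h_f = 0.85 × 6 × (21 − 11.9) × 4.6 = 213.5 kips.
Remaining web compression depth: a_w = (T − C_f)/(0.85 f'_c b_w) = (765 − 213.5)/(0.85 × 6 × 11.9) = 9.087 in.
M_n = C_f(d − h_f/2) + (T − C_f)(d − a_w/2) = 213.5 × (31.1 − 2.3) + 551.5 × (31.1 − 4.5435) = 6148.8 + 14645.9 = 20794.7 kip·in.
M_n = 20794.7/12 = 1732.89 kip·ft.

M_n ≈ 1730 kip·ft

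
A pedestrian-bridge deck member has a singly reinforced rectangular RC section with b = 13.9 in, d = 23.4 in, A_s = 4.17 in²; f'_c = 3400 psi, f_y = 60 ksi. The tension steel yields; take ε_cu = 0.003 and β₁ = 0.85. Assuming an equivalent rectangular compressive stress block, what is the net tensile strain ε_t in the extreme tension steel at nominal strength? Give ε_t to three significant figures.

ε_t ≈ 0.00658

a = A_s f_y/(0.85 f'_c b) = 6.228 in.
β₁ = 0.85, so c = a/β₁ = 6.228/0.85 = 7.327 in.
From the linear strain diagram with ε_cu = 0.003: ε_t = 0.003 (d − c)/c = 0.003 × (23.4 − 7.327)/7.327 = 0.00658.
Since ε_t ≥ 0.005, the section is tension-controlled.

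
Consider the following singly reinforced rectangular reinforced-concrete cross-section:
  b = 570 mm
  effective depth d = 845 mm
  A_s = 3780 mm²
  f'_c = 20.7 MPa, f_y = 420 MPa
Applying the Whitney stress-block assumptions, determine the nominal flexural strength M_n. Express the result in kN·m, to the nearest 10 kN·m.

M_n ≈ 1220 kN·m

T = A_s f_y = 3780 × 420 = 1587600 N = 1587.6 kN.
From C = T: a = T/(0.85 f'_c b) = 1587600/(0.85 × 20.7 × 570) = 158.30 mm.
M_n = T(d − a/2) = 1587.6 kN × (845 − 79.15) mm = 1215.86 kN·m.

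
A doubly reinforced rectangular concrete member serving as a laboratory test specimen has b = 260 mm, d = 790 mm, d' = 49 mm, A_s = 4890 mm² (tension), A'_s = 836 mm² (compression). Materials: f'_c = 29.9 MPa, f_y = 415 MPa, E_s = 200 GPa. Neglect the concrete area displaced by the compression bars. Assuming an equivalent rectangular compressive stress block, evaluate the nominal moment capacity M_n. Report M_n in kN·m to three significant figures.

Assume both tension and compression steel yield.
Net tension couple steel: A_s − A'_s = 4054 mm².
a = (A_s − A'_s) f_y / (0.85 f'_c b) = 1682410/(0.85 × 29.9 × 260) = 254.61 mm.
c = a/β₁ = 254.61/0.836 = 304.56 mm; ε'_s = 0.003(c − d')/c = 0.0025 ≥ f_y/E_s = 0.0021, so compression steel does yield.
M_n = (A_s − A'_s) f_y (d − a/2) + A'_s f_y (d − d') = [1682410 × (790 − 127.305) + 346940 × (790 − 49)] × 10⁻⁶ = 1114.92 + 257.08 = 1372.00 kN·m.

M_n ≈ 1370 kN·m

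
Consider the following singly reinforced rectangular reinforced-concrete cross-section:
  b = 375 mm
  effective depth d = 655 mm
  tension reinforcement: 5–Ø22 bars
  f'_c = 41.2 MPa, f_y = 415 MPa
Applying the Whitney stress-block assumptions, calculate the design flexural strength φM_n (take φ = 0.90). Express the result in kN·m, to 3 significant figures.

A_s = 5 × 380 = 1900 mm².
T = A_s f_y = 1900 × 415 = 788500 N = 788.5 kN.
From C = T: a = T/(0.85 f'_c b) = 788500/(0.85 × 41.2 × 375) = 60.04 mm.
M_n = T(d − a/2) = 788.5 kN × (655 − 30.02) mm = 492.80 kN·m.
φM_n = 0.90 × 492.80 = 443.52 kN·m.

φM_n ≈ 444 kN·m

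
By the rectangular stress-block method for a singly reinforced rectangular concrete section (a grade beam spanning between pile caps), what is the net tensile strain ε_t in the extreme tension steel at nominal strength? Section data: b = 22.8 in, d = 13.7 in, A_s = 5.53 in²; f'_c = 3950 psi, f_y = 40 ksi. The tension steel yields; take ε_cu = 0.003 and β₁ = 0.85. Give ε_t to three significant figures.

a = A_s f_y/(0.85 f'_c b) = 2.890 in.
β₁ = 0.85, so c = a/β₁ = 2.890/0.85 = 3.400 in.
From the linear strain diagram with ε_cu = 0.003: ε_t = 0.003 (d − c)/c = 0.003 × (13.7 − 3.400)/3.400 = 0.00909.
Since ε_t ≥ 0.005, the section is tension-controlled.

ε_t ≈ 0.00909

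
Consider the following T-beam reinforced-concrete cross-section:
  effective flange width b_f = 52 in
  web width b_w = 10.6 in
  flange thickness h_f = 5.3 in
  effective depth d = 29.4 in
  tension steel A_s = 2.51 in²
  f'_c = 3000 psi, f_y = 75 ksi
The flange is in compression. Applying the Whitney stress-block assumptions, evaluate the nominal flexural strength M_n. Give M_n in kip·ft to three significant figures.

Tension: T = A_s f_y = 2.51 × 75 = 188.25 kips.
Try a within the flange: a = T/(0.85 f'_c b_f) = 188.25/(0.85 × 3 × 52) = 1.420 in.
Since a = 1.420 ≤ h_f = 5.3 in, the stress block lies entirely in the flange; analyse as a rectangular beam of width b_f.
M_n = T(d − a/2) = 188.25 × (29.4 − 0.71) = 5400.9 kip·in.
M_n = 5400.9/12 = 450.08 kip·ft.

M_n ≈ 450 kip·ft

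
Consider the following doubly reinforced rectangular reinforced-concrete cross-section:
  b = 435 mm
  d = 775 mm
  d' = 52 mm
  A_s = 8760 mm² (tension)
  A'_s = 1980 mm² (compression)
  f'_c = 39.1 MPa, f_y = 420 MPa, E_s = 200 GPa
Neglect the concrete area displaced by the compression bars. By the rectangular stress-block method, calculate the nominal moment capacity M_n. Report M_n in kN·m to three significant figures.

Assume both tension and compression steel yield.
Net tension couple steel: A_s − A'_s = 6780 mm².
a = (A_s − A'_s) f_y / (0.85 f'_c b) = 2847600/(0.85 × 39.1 × 435) = 196.97 mm.
c = a/β₁ = 196.97/0.771 = 255.47 mm; ε'_s = 0.003(c − d')/c = 0.0024 ≥ f_y/E_s = 0.0021, so compression steel does yield.
M_n = (A_s − A'_s) f_y (d − a/2) + A'_s f_y (d − d') = [2847600 × (775 − 98.485) + 831600 × (775 − 52)] × 10⁻⁶ = 1926.44 + 601.25 = 2527.69 kN·m.

M_n ≈ 2530 kN·m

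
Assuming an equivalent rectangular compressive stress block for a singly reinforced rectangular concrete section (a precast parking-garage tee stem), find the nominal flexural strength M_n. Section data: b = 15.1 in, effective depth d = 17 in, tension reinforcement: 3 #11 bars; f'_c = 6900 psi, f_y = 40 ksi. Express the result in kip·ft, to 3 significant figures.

M_n ≈ 249 kip·ft

A_s = 3 × 1.56 = 4.68 in².
T = A_s f_y = 4.68 × 40 = 187.2 kips.
a = T/(0.85 f'_c b) = 187.2/(0.85 × 6.9 × 15.1) = 2.114 in.
M_n = T(d − a/2) = 187.2 × (17 − 1.057) = 2984.5 kip·in = 2984.5/12 = 248.71 kip·ft.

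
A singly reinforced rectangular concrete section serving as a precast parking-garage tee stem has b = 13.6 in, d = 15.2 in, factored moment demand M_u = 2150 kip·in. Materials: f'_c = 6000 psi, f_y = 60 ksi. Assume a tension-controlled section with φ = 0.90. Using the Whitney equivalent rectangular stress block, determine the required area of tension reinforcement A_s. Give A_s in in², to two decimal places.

A_s ≈ 2.85 in²

M_n = M_u/φ = 2150/0.90 = 2388.89 kip·in.
From M_n = 0.85 f'_c a b (d − a/2):
a = d − √(d² − 2M_n/(0.85 f'_c b)) = 15.2 − √(15.2² − 2 × 2388.89/(0.85 × 6 × 13.6)) = 2.466 in.
A_s = 0.85 f'_c a b / f_y = 0.85 × 6 × 2.466 × 13.6 / 60 = 2.851 in².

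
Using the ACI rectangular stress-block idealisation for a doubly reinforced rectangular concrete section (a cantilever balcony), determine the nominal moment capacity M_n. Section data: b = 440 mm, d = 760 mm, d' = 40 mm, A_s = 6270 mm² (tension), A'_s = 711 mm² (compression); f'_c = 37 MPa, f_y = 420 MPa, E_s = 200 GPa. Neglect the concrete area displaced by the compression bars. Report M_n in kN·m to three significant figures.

Assume both tension and compression steel yield.
Net tension couple steel: A_s − A'_s = 5559 mm².
a = (A_s − A'_s) f_y / (0.85 f'_c b) = 2334780/(0.85 × 37 × 440) = 168.72 mm.
c = a/β₁ = 168.72/0.786 = 214.66 mm; ε'_s = 0.003(c − d')/c = 0.0024 ≥ f_y/E_s = 0.0021, so compression steel does yield.
M_n = (A_s − A'_s) f_y (d − a/2) + A'_s f_y (d − d') = [2334780 × (760 − 84.36) + 298620 × (760 − 40)] × 10⁻⁶ = 1577.47 + 215.01 = 1792.48 kN·m.

M_n ≈ 1790 kN·m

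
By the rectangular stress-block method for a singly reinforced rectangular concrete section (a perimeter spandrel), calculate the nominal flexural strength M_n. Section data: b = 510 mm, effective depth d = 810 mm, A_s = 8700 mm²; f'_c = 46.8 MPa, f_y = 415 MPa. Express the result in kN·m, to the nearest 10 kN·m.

M_n ≈ 2600 kN·m

T = A_s f_y = 8700 × 415 = 3610500 N = 3610.5 kN.
From C = T: a = T/(0.85 f'_c b) = 3610500/(0.85 × 46.8 × 510) = 177.96 mm.
M_n = T(d − a/2) = 3610.5 kN × (810 − 88.98) mm = 2603.24 kN·m.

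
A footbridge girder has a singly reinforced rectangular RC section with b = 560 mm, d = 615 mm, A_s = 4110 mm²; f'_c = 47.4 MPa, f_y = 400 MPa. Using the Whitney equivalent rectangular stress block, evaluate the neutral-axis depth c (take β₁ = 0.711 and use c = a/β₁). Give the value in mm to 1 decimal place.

T = A_s f_y = 4110 × 400 = 1644000 N = 1644 kN.
Setting C = 0.85 f'_c a b equal to T: a = 1644000/(0.85 × 47.4 × 560) = 72.865 mm.
With β₁ = 0.711, c = a/β₁ = 72.865/0.711 = 102.5 mm.

c ≈ 102.5 mm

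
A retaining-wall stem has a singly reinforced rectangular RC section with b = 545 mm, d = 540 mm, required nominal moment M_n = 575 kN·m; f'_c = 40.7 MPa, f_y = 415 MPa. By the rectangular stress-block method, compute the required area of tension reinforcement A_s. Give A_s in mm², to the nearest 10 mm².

A_s ≈ 2720 mm²

With M_n = 0.85 f'_c a b (d − a/2), solve the quadratic for a:
a = d − √(d² − 2M_n/(0.85 f'_c b)) = 540 − √(540² − 2 × 575×10⁶/(0.85 × 40.7 × 545)) = 59.79 mm.
A_s = 0.85 f'_c a b / f_y = 0.85 × 40.7 × 59.79 × 545 / 415 = 2716.4 mm².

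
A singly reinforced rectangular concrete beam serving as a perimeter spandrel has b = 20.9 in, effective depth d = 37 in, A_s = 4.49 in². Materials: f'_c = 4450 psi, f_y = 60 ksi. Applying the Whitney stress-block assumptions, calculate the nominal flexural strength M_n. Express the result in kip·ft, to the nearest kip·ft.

M_n ≈ 792 kip·ft

T = A_s f_y = 4.49 × 60 = 269.4 kips.
a = T/(0.85 f'_c b) = 269.4/(0.85 × 4.45 × 20.9) = 3.408 in.
M_n = T(d − a/2) = 269.4 × (37 − 1.704) = 9508.7 kip·in = 9508.7/12 = 792.39 kip·ft.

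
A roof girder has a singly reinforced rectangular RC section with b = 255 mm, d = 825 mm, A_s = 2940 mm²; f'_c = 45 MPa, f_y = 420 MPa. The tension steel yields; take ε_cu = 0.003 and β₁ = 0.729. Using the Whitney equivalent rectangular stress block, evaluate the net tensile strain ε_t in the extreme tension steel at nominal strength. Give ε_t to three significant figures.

ε_t ≈ 0.0113

a = A_s f_y/(0.85 f'_c b) = 126.60 mm.
β₁ = 0.729, so c = a/β₁ = 126.60/0.729 = 173.66 mm.
From the linear strain diagram with ε_cu = 0.003: ε_t = 0.003 (d − c)/c = 0.003 × (825 − 173.66)/173.66 = 0.0113.
Since ε_t ≥ 0.005, the section is tension-controlled.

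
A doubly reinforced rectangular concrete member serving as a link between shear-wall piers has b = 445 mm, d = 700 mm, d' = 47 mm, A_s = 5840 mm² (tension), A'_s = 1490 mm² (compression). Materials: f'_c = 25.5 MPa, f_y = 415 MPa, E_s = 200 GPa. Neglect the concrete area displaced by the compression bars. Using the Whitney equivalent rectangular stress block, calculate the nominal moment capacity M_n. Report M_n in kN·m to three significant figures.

Assume both tension and compression steel yield.
Net tension couple steel: A_s − A'_s = 4350 mm².
a = (A_s − A'_s) f_y / (0.85 f'_c b) = 1805250/(0.85 × 25.5 × 445) = 187.16 mm.
c = a/β₁ = 187.16/0.85 = 220.19 mm; ε'_s = 0.003(c − d')/c = 0.0024 ≥ f_y/E_s = 0.0021, so compression steel does yield.
M_n = (A_s − A'_s) f_y (d − a/2) + A'_s f_y (d − d') = [1805250 × (700 − 93.58) + 618350 × (700 − 47)] × 10⁻⁶ = 1094.74 + 403.78 = 1498.52 kN·m.

M_n ≈ 1500 kN·m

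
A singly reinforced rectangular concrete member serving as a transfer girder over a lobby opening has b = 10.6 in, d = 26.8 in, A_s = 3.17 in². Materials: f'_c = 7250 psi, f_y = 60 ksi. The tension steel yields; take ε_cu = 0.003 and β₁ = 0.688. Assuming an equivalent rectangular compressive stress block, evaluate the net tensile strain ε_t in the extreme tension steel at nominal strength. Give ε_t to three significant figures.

a = A_s f_y/(0.85 f'_c b) = 2.912 in.
β₁ = 0.688, so c = a/β₁ = 2.912/0.688 = 4.233 in.
From the linear strain diagram with ε_cu = 0.003: ε_t = 0.003 (d − c)/c = 0.003 × (26.8 − 4.233)/4.233 = 0.0160.
Since ε_t ≥ 0.005, the section is tension-controlled.

ε_t ≈ 0.0160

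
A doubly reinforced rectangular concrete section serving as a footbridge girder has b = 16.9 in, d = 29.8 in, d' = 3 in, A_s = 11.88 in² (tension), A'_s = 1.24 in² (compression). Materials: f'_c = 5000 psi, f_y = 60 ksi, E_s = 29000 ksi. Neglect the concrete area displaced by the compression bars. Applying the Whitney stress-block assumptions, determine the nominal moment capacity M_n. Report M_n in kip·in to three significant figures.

Assume both steels yield.
a = (A_s − A'_s) f_y/(0.85 f'_c b) = (11.88 − 1.24) × 60/(0.85 × 5 × 16.9) = 8.888 in.
c = a/β₁ = 8.888/0.8 = 11.110 in; ε'_s = 0.003(c − d')/c = 0.0022 ≥ ε_y = 0.0021, so the compression steel yields.
M_n = (A_s − A'_s) f_y (d − a/2) + A'_s f_y (d − d') = 638.4 × (29.8 − 4.444) + 74.4 × (29.8 − 3) = 16187.3 + 1993.9 = 18181.2 kip·in.

M_n ≈ 18200 kip·in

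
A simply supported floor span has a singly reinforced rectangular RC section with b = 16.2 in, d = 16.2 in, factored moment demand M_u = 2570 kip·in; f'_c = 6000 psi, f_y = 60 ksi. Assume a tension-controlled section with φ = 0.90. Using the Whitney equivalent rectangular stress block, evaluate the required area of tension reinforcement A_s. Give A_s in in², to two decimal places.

A_s ≈ 3.16 in²

M_n = M_u/φ = 2570/0.90 = 2855.56 kip·in.
From M_n = 0.85 f'_c a b (d − a/2):
a = d − √(d² − 2M_n/(0.85 f'_c b)) = 16.2 − √(16.2² − 2 × 2855.56/(0.85 × 6 × 16.2)) = 2.296 in.
A_s = 0.85 f'_c a b / f_y = 0.85 × 6 × 2.296 × 16.2 / 60 = 3.162 in².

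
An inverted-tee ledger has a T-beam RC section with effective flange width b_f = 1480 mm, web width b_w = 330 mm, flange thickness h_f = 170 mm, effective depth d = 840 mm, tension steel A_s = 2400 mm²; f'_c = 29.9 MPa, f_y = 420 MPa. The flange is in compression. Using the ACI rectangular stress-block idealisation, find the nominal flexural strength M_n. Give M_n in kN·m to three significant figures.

M_n ≈ 833 kN·m

Tension: T = A_s f_y = 2400 × 420 = 1008000 N.
Try a within the flange: a = T/(0.85 f'_c b_f) = 1008000/(0.85 × 29.9 × 1480) = 26.80 mm.
Since a = 26.80 ≤ h_f = 170 mm, the stress block lies entirely in the flange; analyse as a rectangular beam of width b_f.
M_n = T(d − a/2) = 1008000 × (840 − 13.4) = 833.21 × 10⁶ N·mm.
M_n = 833.21 kN·m.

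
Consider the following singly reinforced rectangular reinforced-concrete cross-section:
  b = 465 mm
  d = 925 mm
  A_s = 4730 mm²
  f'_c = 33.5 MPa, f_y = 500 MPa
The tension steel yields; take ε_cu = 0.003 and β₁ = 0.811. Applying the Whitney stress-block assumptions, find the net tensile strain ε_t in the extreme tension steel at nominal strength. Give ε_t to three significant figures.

ε_t ≈ 0.00960

a = A_s f_y/(0.85 f'_c b) = 178.61 mm.
β₁ = 0.811, so c = a/β₁ = 178.61/0.811 = 220.23 mm.
From the linear strain diagram with ε_cu = 0.003: ε_t = 0.003 (d − c)/c = 0.003 × (925 − 220.23)/220.23 = 0.00960.
Since ε_t ≥ 0.005, the section is tension-controlled.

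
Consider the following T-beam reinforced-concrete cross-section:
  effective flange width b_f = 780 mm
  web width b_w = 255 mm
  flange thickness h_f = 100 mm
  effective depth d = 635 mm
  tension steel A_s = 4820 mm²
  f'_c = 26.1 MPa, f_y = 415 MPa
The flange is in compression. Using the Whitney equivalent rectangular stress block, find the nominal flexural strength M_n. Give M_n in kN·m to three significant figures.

M_n ≈ 1150 kN·m

Tension: T = A_s f_y = 4820 × 415 = 2000300 N.
Try a within the flange: a = T/(0.85 f'_c b_f) = 2000300/(0.85 × 26.1 × 780) = 115.60 mm.
a = 115.60 > h_f = 100 mm: the block extends into the web. Split into flange-overhang and web parts.
C_f = 0.85 f'_c (b_f − b_w) h_f = 0.85 × 26.1 × (780 − 255) × 100 = 1164713 N.
Remaining web compression depth: a_w = (T − C_f)/(0.85 f'_c b_w) = (2000300 − 1164713)/(0.85 × 26.1 × 255) = 147.70 mm.
M_n = C_f(d − h_f/2) + (T − C_f)(d − a_w/2) = 1164713 × (635 − 50) + 835587 × (635 − 73.85) = 681.36 + 468.89 = 1150.25 × 10⁶ N·mm.
M_n = 1150.25 kN·m.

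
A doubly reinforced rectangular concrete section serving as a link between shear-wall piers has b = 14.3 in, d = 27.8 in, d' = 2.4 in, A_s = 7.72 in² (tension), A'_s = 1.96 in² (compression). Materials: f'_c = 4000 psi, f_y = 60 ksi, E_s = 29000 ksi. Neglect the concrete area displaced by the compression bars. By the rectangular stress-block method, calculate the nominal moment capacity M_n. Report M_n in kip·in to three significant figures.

Assume both steels yield.
a = (A_s − A'_s) f_y/(0.85 f'_c b) = (7.72 − 1.96) × 60/(0.85 × 4 × 14.3) = 7.108 in.
c = a/β₁ = 7.108/0.85 = 8.362 in; ε'_s = 0.003(c − d')/c = 0.0021 ≥ ε_y = 0.0021, so the compression steel yields.
M_n = (A_s − A'_s) f_y (d − a/2) + A'_s f_y (d − d') = 345.6 × (27.8 − 3.554) + 117.6 × (27.8 − 2.4) = 8379.4 + 2987.0 = 11366.4 kip·in.

M_n ≈ 11400 kip·in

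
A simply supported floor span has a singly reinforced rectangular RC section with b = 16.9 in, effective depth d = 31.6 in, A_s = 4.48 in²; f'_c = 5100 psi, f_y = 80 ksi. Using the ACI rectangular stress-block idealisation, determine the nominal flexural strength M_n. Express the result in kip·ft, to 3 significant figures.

T = A_s f_y = 4.48 × 80 = 358.4 kips.
a = T/(0.85 f'_c b) = 358.4/(0.85 × 5.1 × 16.9) = 4.892 in.
M_n = T(d − a/2) = 358.4 × (31.6 − 2.446) = 10448.8 kip·in = 10448.8/12 = 870.73 kip·ft.

M_n ≈ 871 kip·ft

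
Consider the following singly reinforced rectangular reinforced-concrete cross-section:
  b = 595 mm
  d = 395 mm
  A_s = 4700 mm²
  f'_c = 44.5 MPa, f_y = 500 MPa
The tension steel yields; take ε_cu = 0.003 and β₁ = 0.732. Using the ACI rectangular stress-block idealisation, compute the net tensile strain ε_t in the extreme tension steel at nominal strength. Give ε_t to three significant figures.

a = A_s f_y/(0.85 f'_c b) = 104.42 mm.
β₁ = 0.732, so c = a/β₁ = 104.42/0.732 = 142.65 mm.
From the linear strain diagram with ε_cu = 0.003: ε_t = 0.003 (d − c)/c = 0.003 × (395 − 142.65)/142.65 = 0.00531.
Since ε_t ≥ 0.005, the section is tension-controlled.

ε_t ≈ 0.00531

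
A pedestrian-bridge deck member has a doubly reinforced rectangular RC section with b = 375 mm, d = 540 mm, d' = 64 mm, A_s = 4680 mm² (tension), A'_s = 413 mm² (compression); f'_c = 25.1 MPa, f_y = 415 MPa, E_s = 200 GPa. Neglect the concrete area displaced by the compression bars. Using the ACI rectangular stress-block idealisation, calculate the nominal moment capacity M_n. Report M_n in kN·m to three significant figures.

M_n ≈ 842 kN·m

Assume both tension and compression steel yield.
Net tension couple steel: A_s − A'_s = 4267 mm².
a = (A_s − A'_s) f_y / (0.85 f'_c b) = 1770805/(0.85 × 25.1 × 375) = 221.33 mm.
c = a/β₁ = 221.33/0.85 = 260.39 mm; ε'_s = 0.003(c − d')/c = 0.0023 ≥ f_y/E_s = 0.0021, so compression steel does yield.
M_n = (A_s − A'_s) f_y (d − a/2) + A'_s f_y (d − d') = [1770805 × (540 − 110.665) + 171395 × (540 − 64)] × 10⁻⁶ = 760.27 + 81.58 = 841.85 kN·m.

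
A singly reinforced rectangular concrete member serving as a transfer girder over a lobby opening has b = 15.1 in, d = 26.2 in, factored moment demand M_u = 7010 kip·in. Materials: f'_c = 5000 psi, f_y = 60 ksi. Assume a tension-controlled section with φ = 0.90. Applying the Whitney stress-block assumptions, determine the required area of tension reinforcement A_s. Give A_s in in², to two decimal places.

A_s ≈ 5.49 in²

M_n = M_u/φ = 7010/0.90 = 7788.89 kip·in.
From M_n = 0.85 f'_c a b (d − a/2):
a = d − √(d² − 2M_n/(0.85 f'_c b)) = 26.2 − √(26.2² − 2 × 7788.89/(0.85 × 5 × 15.1)) = 5.136 in.
A_s = 0.85 f'_c a b / f_y = 0.85 × 5 × 5.136 × 15.1 / 60 = 5.493 in².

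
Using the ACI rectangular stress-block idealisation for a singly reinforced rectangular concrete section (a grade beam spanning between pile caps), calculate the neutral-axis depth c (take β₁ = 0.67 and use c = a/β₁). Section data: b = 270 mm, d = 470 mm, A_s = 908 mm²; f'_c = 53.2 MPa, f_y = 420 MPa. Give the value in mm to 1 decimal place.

c ≈ 46.6 mm

T = A_s f_y = 908 × 420 = 381360 N = 381.36 kN.
Setting C = 0.85 f'_c a b equal to T: a = 381360/(0.85 × 53.2 × 270) = 31.235 mm.
With β₁ = 0.67, c = a/β₁ = 31.235/0.67 = 46.6 mm.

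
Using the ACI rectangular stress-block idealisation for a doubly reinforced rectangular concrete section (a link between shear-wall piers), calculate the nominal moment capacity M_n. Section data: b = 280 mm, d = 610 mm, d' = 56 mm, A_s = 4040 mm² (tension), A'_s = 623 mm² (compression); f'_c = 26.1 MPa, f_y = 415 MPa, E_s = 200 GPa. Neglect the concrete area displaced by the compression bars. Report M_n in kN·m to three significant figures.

M_n ≈ 846 kN·m

Assume both tension and compression steel yield.
Net tension couple steel: A_s − A'_s = 3417 mm².
a = (A_s − A'_s) f_y / (0.85 f'_c b) = 1418055/(0.85 × 26.1 × 280) = 228.28 mm.
c = a/β₁ = 228.28/0.85 = 268.56 mm; ε'_s = 0.003(c − d')/c = 0.0024 ≥ f_y/E_s = 0.0021, so compression steel does yield.
M_n = (A_s − A'_s) f_y (d − a/2) + A'_s f_y (d − d') = [1418055 × (610 − 114.14) + 258545 × (610 − 56)] × 10⁻⁶ = 703.16 + 143.23 = 846.39 kN·m.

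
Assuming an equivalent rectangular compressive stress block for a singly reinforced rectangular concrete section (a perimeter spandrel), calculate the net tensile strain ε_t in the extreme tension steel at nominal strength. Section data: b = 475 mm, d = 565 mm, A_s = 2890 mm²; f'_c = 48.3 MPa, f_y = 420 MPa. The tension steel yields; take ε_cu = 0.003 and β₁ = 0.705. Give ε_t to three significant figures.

ε_t ≈ 0.0162

a = A_s f_y/(0.85 f'_c b) = 62.24 mm.
β₁ = 0.705, so c = a/β₁ = 62.24/0.705 = 88.28 mm.
From the linear strain diagram with ε_cu = 0.003: ε_t = 0.003 (d − c)/c = 0.003 × (565 − 88.28)/88.28 = 0.0162.
Since ε_t ≥ 0.005, the section is tension-controlled.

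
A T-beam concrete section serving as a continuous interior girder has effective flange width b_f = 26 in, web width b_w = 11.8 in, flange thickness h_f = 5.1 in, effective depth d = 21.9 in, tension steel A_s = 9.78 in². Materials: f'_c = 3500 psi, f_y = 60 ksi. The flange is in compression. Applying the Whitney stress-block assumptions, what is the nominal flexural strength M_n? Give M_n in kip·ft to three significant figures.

Tension: T = A_s f_y = 9.78 × 60 = 586.8 kips.
Try a within the flange: a = T/(0.85 f'_c b_f) = 586.8/(0.85 × 3.5 × 26) = 7.586 in.
a = 7.586 > h_f = 5.1 in: the block extends into the web. Split into flange-overhang and web parts.
C_f = 0.85 f'_c (b_f − b_w) h_f = 0.85 × 3.5 × (26 − 11.8) × 5.1 = 215.4 kips.
Remaining web compression depth: a_w = (T − C_f)/(0.85 f'_c b_w) = (586.8 − 215.4)/(0.85 × 3.5 × 11.8) = 10.580 in.
M_n = C_f(d − h_f/2) + (T − C_f)(d − a_w/2) = 215.4 × (21.9 − 2.55) + 371.4 × (21.9 − 5.29) = 4168.0 + 6169.0 = 10337.0 kip·in.
M_n = 10337.0/12 = 861.42 kip·ft.

M_n ≈ 861 kip·ft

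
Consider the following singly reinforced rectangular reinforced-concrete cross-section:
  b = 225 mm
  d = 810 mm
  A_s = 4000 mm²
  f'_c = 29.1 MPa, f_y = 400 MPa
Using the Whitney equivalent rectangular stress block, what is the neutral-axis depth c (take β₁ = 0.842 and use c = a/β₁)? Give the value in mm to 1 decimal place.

T = A_s f_y = 4000 × 400 = 1600000 N = 1600 kN.
Setting C = 0.85 f'_c a b equal to T: a = 1600000/(0.85 × 29.1 × 225) = 287.492 mm.
With β₁ = 0.842, c = a/β₁ = 287.492/0.842 = 341.4 mm.

c ≈ 341.4 mm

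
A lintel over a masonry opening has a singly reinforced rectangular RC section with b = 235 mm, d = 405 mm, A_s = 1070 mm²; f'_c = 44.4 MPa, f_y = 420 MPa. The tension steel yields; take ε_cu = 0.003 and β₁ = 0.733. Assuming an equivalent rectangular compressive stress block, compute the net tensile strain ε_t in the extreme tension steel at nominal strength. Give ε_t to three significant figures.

a = A_s f_y/(0.85 f'_c b) = 50.67 mm.
β₁ = 0.733, so c = a/β₁ = 50.67/0.733 = 69.13 mm.
From the linear strain diagram with ε_cu = 0.003: ε_t = 0.003 (d − c)/c = 0.003 × (405 − 69.13)/69.13 = 0.0146.
Since ε_t ≥ 0.005, the section is tension-controlled.

ε_t ≈ 0.0146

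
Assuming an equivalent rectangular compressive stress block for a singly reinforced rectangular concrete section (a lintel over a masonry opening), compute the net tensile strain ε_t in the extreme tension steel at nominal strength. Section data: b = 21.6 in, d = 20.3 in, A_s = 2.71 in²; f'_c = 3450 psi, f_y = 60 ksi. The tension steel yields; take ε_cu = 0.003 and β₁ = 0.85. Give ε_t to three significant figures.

a = A_s f_y/(0.85 f'_c b) = 2.567 in.
β₁ = 0.85, so c = a/β₁ = 2.567/0.85 = 3.020 in.
From the linear strain diagram with ε_cu = 0.003: ε_t = 0.003 (d − c)/c = 0.003 × (20.3 − 3.020)/3.020 = 0.0172.
Since ε_t ≥ 0.005, the section is tension-controlled.

ε_t ≈ 0.0172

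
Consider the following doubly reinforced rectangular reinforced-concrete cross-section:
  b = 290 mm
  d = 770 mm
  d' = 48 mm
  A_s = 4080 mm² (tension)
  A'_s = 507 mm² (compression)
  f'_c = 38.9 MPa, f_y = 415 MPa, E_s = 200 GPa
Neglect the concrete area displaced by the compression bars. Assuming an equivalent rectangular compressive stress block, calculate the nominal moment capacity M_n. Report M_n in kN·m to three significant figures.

Assume both tension and compression steel yield.
Net tension couple steel: A_s − A'_s = 3573 mm².
a = (A_s − A'_s) f_y / (0.85 f'_c b) = 1482795/(0.85 × 38.9 × 290) = 154.64 mm.
c = a/β₁ = 154.64/0.772 = 200.31 mm; ε'_s = 0.003(c − d')/c = 0.0023 ≥ f_y/E_s = 0.0021, so compression steel does yield.
M_n = (A_s − A'_s) f_y (d − a/2) + A'_s f_y (d − d') = [1482795 × (770 − 77.32) + 210405 × (770 − 48)] × 10⁻⁶ = 1027.10 + 151.91 = 1179.01 kN·m.

M_n ≈ 1180 kN·m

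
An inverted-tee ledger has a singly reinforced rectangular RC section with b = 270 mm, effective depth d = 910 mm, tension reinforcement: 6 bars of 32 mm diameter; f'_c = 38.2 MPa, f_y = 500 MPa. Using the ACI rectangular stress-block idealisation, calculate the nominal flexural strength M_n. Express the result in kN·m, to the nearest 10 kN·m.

A_s = 6 × 804 = 4824 mm².
T = A_s f_y = 4824 × 500 = 2412000 N = 2412 kN.
From C = T: a = T/(0.85 f'_c b) = 2412000/(0.85 × 38.2 × 270) = 275.13 mm.
M_n = T(d − a/2) = 2412 kN × (910 − 137.565) mm = 1863.11 kN·m.

M_n ≈ 1860 kN·m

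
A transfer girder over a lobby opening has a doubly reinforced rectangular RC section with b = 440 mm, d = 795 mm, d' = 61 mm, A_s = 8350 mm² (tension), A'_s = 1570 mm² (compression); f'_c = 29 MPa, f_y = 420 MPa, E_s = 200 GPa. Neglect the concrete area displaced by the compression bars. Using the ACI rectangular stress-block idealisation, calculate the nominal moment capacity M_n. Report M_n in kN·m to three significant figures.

Assume both tension and compression steel yield.
Net tension couple steel: A_s − A'_s = 6780 mm².
a = (A_s − A'_s) f_y / (0.85 f'_c b) = 2847600/(0.85 × 29 × 440) = 262.55 mm.
c = a/β₁ = 262.55/0.843 = 311.45 mm; ε'_s = 0.003(c − d')/c = 0.0024 ≥ f_y/E_s = 0.0021, so compression steel does yield.
M_n = (A_s − A'_s) f_y (d − a/2) + A'_s f_y (d − d') = [2847600 × (795 − 131.275) + 659400 × (795 − 61)] × 10⁻⁶ = 1890.02 + 484.00 = 2374.02 kN·m.

M_n ≈ 2370 kN·m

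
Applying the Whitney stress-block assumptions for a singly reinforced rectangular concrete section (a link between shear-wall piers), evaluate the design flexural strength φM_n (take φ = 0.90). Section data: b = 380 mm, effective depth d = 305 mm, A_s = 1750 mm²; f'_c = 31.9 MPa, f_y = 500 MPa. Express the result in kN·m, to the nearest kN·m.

φM_n ≈ 207 kN·m

T = A_s f_y = 1750 × 500 = 875000 N = 875 kN.
From C = T: a = T/(0.85 f'_c b) = 875000/(0.85 × 31.9 × 380) = 84.92 mm.
M_n = T(d − a/2) = 875 kN × (305 − 42.46) mm = 229.72 kN·m.
φM_n = 0.90 × 229.72 = 206.75 kN·m.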